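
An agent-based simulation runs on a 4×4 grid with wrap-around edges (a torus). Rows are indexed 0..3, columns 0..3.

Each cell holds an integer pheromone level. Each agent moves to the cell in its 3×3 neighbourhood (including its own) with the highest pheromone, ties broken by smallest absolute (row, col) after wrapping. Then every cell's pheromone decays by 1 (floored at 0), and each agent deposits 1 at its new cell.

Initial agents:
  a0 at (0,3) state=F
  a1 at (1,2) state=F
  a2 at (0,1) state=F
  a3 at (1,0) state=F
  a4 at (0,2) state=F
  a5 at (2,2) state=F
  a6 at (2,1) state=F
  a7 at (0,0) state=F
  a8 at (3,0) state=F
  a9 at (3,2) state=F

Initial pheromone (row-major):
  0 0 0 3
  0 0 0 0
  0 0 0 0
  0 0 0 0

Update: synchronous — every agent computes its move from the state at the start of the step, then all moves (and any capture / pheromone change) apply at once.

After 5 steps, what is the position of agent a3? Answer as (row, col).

(0, 3)

t=1: a0@(0,3) a1@(0,3) a2@(0,0) a3@(0,3) a4@(0,3) a5@(1,1) a6@(1,0) a7@(0,3) a8@(0,3) a9@(0,3) | pheromone: 1 0 0 9 / 1 1 0 0 / 0 0 0 0 / 0 0 0 0
t=2: a0@(0,3) a1@(0,3) a2@(0,3) a3@(0,3) a4@(0,3) a5@(0,0) a6@(0,3) a7@(0,3) a8@(0,3) a9@(0,3) | pheromone: 1 0 0 17 / 0 0 0 0 / 0 0 0 0 / 0 0 0 0
t=3: a0@(0,3) a1@(0,3) a2@(0,3) a3@(0,3) a4@(0,3) a5@(0,3) a6@(0,3) a7@(0,3) a8@(0,3) a9@(0,3) | pheromone: 0 0 0 26 / 0 0 0 0 / 0 0 0 0 / 0 0 0 0
t=4: a0@(0,3) a1@(0,3) a2@(0,3) a3@(0,3) a4@(0,3) a5@(0,3) a6@(0,3) a7@(0,3) a8@(0,3) a9@(0,3) | pheromone: 0 0 0 35 / 0 0 0 0 / 0 0 0 0 / 0 0 0 0
t=5: a0@(0,3) a1@(0,3) a2@(0,3) a3@(0,3) a4@(0,3) a5@(0,3) a6@(0,3) a7@(0,3) a8@(0,3) a9@(0,3) | pheromone: 0 0 0 44 / 0 0 0 0 / 0 0 0 0 / 0 0 0 0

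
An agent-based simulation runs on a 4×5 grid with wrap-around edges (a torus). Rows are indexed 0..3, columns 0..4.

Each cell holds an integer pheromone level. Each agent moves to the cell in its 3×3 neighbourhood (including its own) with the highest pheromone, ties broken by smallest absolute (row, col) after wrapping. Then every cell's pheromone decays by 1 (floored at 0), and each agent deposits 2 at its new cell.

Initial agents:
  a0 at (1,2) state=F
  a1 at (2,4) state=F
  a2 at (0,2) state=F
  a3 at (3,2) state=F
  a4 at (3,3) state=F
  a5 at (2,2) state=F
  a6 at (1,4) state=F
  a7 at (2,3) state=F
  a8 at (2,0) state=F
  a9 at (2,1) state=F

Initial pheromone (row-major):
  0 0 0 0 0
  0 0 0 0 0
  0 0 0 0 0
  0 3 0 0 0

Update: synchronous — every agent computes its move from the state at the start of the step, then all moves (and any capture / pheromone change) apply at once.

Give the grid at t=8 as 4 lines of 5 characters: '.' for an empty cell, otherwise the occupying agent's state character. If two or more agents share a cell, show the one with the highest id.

.....
.....
.....
.F...

t=1: a0@(0,1) a1@(1,0) a2@(3,1) a3@(3,1) a4@(0,2) a5@(3,1) a6@(0,0) a7@(1,2) a8@(3,1) a9@(3,1) | pheromone: 2 2 2 0 0 / 2 0 2 0 0 / 0 0 0 0 0 / 0 12 0 0 0
t=2: a0@(3,1) a1@(0,0) a2@(3,1) a3@(3,1) a4@(3,1) a5@(3,1) a6@(3,1) a7@(0,1) a8@(3,1) a9@(3,1) | pheromone: 3 3 1 0 0 / 1 0 1 0 0 / 0 0 0 0 0 / 0 27 0 0 0
t=3: a0@(3,1) a1@(3,1) a2@(3,1) a3@(3,1) a4@(3,1) a5@(3,1) a6@(3,1) a7@(3,1) a8@(3,1) a9@(3,1) | pheromone: 2 2 0 0 0 / 0 0 0 0 0 / 0 0 0 0 0 / 0 46 0 0 0
t=4: a0@(3,1) a1@(3,1) a2@(3,1) a3@(3,1) a4@(3,1) a5@(3,1) a6@(3,1) a7@(3,1) a8@(3,1) a9@(3,1) | pheromone: 1 1 0 0 0 / 0 0 0 0 0 / 0 0 0 0 0 / 0 65 0 0 0
t=5: a0@(3,1) a1@(3,1) a2@(3,1) a3@(3,1) a4@(3,1) a5@(3,1) a6@(3,1) a7@(3,1) a8@(3,1) a9@(3,1) | pheromone: 0 0 0 0 0 / 0 0 0 0 0 / 0 0 0 0 0 / 0 84 0 0 0
t=6: a0@(3,1) a1@(3,1) a2@(3,1) a3@(3,1) a4@(3,1) a5@(3,1) a6@(3,1) a7@(3,1) a8@(3,1) a9@(3,1) | pheromone: 0 0 0 0 0 / 0 0 0 0 0 / 0 0 0 0 0 / 0 103 0 0 0
t=7: a0@(3,1) a1@(3,1) a2@(3,1) a3@(3,1) a4@(3,1) a5@(3,1) a6@(3,1) a7@(3,1) a8@(3,1) a9@(3,1) | pheromone: 0 0 0 0 0 / 0 0 0 0 0 / 0 0 0 0 0 / 0 122 0 0 0
t=8: a0@(3,1) a1@(3,1) a2@(3,1) a3@(3,1) a4@(3,1) a5@(3,1) a6@(3,1) a7@(3,1) a8@(3,1) a9@(3,1) | pheromone: 0 0 0 0 0 / 0 0 0 0 0 / 0 0 0 0 0 / 0 141 0 0 0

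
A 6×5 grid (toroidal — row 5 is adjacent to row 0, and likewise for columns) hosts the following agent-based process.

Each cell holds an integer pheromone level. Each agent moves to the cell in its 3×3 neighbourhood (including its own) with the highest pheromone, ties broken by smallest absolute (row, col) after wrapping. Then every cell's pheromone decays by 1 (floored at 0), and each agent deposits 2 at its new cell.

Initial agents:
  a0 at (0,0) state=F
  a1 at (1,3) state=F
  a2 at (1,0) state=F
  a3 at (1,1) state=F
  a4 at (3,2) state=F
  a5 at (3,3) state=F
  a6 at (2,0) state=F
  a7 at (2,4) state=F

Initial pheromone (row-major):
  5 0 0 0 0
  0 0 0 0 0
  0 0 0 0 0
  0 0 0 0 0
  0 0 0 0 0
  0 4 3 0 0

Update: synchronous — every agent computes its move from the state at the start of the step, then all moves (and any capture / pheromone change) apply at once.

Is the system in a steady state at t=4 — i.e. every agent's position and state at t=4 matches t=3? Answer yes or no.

t=1: a0@(0,0) a1@(0,2) a2@(0,0) a3@(0,0) a4@(2,1) a5@(2,2) a6@(1,0) a7@(1,0) | pheromone: 10 0 2 0 0 / 4 0 0 0 0 / 0 2 2 0 0 / 0 0 0 0 0 / 0 0 0 0 0 / 0 3 2 0 0
t=2: a0@(0,0) a1@(5,1) a2@(0,0) a3@(0,0) a4@(1,0) a5@(2,1) a6@(0,0) a7@(0,0) | pheromone: 19 0 1 0 0 / 5 0 0 0 0 / 0 3 1 0 0 / 0 0 0 0 0 / 0 0 0 0 0 / 0 4 1 0 0
t=3: a0@(0,0) a1@(0,0) a2@(0,0) a3@(0,0) a4@(0,0) a5@(1,0) a6@(0,0) a7@(0,0) | pheromone: 32 0 0 0 0 / 6 0 0 0 0 / 0 2 0 0 0 / 0 0 0 0 0 / 0 0 0 0 0 / 0 3 0 0 0
t=4: a0@(0,0) a1@(0,0) a2@(0,0) a3@(0,0) a4@(0,0) a5@(0,0) a6@(0,0) a7@(0,0) | pheromone: 47 0 0 0 0 / 5 0 0 0 0 / 0 1 0 0 0 / 0 0 0 0 0 / 0 0 0 0 0 / 0 2 0 0 0

no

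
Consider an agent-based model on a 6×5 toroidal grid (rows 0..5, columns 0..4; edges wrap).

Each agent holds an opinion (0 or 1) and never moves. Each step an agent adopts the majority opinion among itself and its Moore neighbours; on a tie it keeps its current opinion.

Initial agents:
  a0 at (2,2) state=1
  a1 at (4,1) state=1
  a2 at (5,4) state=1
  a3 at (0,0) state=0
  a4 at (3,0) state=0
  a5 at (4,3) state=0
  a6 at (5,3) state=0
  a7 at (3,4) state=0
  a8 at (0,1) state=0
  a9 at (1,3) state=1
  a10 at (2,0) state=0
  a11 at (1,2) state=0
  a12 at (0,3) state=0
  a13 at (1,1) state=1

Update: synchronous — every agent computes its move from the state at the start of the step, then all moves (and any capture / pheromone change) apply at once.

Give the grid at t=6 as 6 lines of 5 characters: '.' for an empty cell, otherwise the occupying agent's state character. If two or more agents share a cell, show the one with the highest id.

t=1: a0@(2,2):1 a1@(4,1):1 a2@(5,4):0 a3@(0,0):0 a4@(3,0):0 a5@(4,3):0 a6@(5,3):0 a7@(3,4):0 a8@(0,1):0 a9@(1,3):1 a10@(2,0):0 a11@(1,2):0 a12@(0,3):0 a13@(1,1):0
t=2: (unchanged — steady state)

00.0.
.001.
0.1..
0...0
.1.0.
...00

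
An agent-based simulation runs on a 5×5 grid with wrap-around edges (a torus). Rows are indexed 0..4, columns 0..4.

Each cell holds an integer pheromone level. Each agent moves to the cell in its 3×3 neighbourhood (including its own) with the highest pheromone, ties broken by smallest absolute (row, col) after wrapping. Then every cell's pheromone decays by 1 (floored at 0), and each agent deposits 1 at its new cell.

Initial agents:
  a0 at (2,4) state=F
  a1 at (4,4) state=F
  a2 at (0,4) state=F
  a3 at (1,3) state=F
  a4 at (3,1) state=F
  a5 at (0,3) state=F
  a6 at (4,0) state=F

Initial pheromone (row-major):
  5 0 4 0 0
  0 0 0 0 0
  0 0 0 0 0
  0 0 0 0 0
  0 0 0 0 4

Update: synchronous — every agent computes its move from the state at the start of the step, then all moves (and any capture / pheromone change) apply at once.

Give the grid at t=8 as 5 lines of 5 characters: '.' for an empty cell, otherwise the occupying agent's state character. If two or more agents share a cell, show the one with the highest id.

F.F..
.....
.....
.....
.....

t=1: a0@(1,0) a1@(0,0) a2@(0,0) a3@(0,2) a4@(2,0) a5@(0,2) a6@(0,0) | pheromone: 7 0 5 0 0 / 1 0 0 0 0 / 1 0 0 0 0 / 0 0 0 0 0 / 0 0 0 0 3
t=2: a0@(0,0) a1@(0,0) a2@(0,0) a3@(0,2) a4@(1,0) a5@(0,2) a6@(0,0) | pheromone: 10 0 6 0 0 / 1 0 0 0 0 / 0 0 0 0 0 / 0 0 0 0 0 / 0 0 0 0 2
t=3: a0@(0,0) a1@(0,0) a2@(0,0) a3@(0,2) a4@(0,0) a5@(0,2) a6@(0,0) | pheromone: 14 0 7 0 0 / 0 0 0 0 0 / 0 0 0 0 0 / 0 0 0 0 0 / 0 0 0 0 1
t=4: a0@(0,0) a1@(0,0) a2@(0,0) a3@(0,2) a4@(0,0) a5@(0,2) a6@(0,0) | pheromone: 18 0 8 0 0 / 0 0 0 0 0 / 0 0 0 0 0 / 0 0 0 0 0 / 0 0 0 0 0
t=5: a0@(0,0) a1@(0,0) a2@(0,0) a3@(0,2) a4@(0,0) a5@(0,2) a6@(0,0) | pheromone: 22 0 9 0 0 / 0 0 0 0 0 / 0 0 0 0 0 / 0 0 0 0 0 / 0 0 0 0 0
t=6: a0@(0,0) a1@(0,0) a2@(0,0) a3@(0,2) a4@(0,0) a5@(0,2) a6@(0,0) | pheromone: 26 0 10 0 0 / 0 0 0 0 0 / 0 0 0 0 0 / 0 0 0 0 0 / 0 0 0 0 0
t=7: a0@(0,0) a1@(0,0) a2@(0,0) a3@(0,2) a4@(0,0) a5@(0,2) a6@(0,0) | pheromone: 30 0 11 0 0 / 0 0 0 0 0 / 0 0 0 0 0 / 0 0 0 0 0 / 0 0 0 0 0
t=8: a0@(0,0) a1@(0,0) a2@(0,0) a3@(0,2) a4@(0,0) a5@(0,2) a6@(0,0) | pheromone: 34 0 12 0 0 / 0 0 0 0 0 / 0 0 0 0 0 / 0 0 0 0 0 / 0 0 0 0 0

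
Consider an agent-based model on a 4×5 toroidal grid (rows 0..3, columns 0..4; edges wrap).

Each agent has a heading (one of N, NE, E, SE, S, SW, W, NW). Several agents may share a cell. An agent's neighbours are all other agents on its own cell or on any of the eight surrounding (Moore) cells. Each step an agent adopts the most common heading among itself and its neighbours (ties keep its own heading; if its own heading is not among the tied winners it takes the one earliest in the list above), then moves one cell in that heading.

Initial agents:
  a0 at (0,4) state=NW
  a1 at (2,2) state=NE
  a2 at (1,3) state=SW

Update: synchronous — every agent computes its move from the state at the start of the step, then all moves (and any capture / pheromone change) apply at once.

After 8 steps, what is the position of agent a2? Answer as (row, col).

t=1: a0@(3,3):NW a1@(1,3):NE a2@(2,2):SW
t=2: a0@(2,2):NW a1@(0,4):NE a2@(3,1):SW
t=3: a0@(1,1):NW a1@(3,0):NE a2@(0,0):SW
t=4: a0@(0,0):NW a1@(2,1):NE a2@(1,4):SW
t=5: a0@(3,4):NW a1@(1,2):NE a2@(2,3):SW
t=6: a0@(2,3):NW a1@(0,3):NE a2@(3,2):SW
t=7: a0@(1,2):NW a1@(3,4):NE a2@(0,1):SW
t=8: a0@(0,1):NW a1@(2,0):NE a2@(1,0):SW

(1, 0)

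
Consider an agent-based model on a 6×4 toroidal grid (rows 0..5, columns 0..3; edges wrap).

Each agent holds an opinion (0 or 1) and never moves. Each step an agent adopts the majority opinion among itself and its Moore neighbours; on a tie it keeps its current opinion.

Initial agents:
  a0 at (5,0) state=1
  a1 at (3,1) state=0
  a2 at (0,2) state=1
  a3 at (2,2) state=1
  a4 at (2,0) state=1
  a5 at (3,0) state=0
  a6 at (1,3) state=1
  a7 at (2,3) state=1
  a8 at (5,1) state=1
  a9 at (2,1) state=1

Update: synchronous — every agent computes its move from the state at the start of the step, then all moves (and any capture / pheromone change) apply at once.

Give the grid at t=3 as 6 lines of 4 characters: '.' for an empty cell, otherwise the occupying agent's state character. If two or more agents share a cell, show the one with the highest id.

..1.
...1
1111
11..
....
11..

t=1: a0@(5,0):1 a1@(3,1):1 a2@(0,2):1 a3@(2,2):1 a4@(2,0):1 a5@(3,0):1 a6@(1,3):1 a7@(2,3):1 a8@(5,1):1 a9@(2,1):1
t=2: (unchanged — steady state)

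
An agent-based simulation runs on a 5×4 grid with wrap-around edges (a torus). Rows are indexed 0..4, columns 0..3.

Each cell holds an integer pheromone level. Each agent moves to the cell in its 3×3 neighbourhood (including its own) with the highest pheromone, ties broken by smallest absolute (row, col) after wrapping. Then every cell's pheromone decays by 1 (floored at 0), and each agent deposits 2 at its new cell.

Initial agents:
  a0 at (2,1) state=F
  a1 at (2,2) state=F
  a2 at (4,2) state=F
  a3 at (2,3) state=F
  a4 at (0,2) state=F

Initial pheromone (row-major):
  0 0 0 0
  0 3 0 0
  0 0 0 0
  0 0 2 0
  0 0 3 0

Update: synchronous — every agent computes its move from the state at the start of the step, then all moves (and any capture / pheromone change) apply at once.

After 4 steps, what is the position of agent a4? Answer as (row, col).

(1, 1)

t=1: a0@(1,1) a1@(1,1) a2@(4,2) a3@(3,2) a4@(1,1) | pheromone: 0 0 0 0 / 0 8 0 0 / 0 0 0 0 / 0 0 3 0 / 0 0 4 0
t=2: a0@(1,1) a1@(1,1) a2@(4,2) a3@(4,2) a4@(1,1) | pheromone: 0 0 0 0 / 0 13 0 0 / 0 0 0 0 / 0 0 2 0 / 0 0 7 0
t=3: a0@(1,1) a1@(1,1) a2@(4,2) a3@(4,2) a4@(1,1) | pheromone: 0 0 0 0 / 0 18 0 0 / 0 0 0 0 / 0 0 1 0 / 0 0 10 0
t=4: a0@(1,1) a1@(1,1) a2@(4,2) a3@(4,2) a4@(1,1) | pheromone: 0 0 0 0 / 0 23 0 0 / 0 0 0 0 / 0 0 0 0 / 0 0 13 0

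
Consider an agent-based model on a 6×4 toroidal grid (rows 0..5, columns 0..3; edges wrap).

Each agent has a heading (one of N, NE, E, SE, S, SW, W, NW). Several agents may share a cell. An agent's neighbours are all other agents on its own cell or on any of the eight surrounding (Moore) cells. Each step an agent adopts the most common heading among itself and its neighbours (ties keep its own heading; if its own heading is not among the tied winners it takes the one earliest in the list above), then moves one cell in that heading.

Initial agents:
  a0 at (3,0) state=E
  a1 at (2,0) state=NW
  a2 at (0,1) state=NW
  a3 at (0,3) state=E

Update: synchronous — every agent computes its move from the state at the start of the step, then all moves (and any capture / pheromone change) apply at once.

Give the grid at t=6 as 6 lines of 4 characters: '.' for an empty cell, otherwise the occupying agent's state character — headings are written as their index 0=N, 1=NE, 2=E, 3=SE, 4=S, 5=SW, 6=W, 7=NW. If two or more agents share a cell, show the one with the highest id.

7..7
...7
..7.
....
....
....

t=1: a0@(3,1):E a1@(1,3):NW a2@(5,0):NW a3@(0,0):E
t=2: a0@(3,2):E a1@(0,2):NW a2@(4,3):NW a3@(5,3):NW
t=3: a0@(3,3):E a1@(5,1):NW a2@(3,2):NW a3@(4,2):NW
t=4: a0@(2,2):NW a1@(4,0):NW a2@(2,1):NW a3@(3,1):NW
t=5: a0@(1,1):NW a1@(3,3):NW a2@(1,0):NW a3@(2,0):NW
t=6: a0@(0,0):NW a1@(2,2):NW a2@(0,3):NW a3@(1,3):NW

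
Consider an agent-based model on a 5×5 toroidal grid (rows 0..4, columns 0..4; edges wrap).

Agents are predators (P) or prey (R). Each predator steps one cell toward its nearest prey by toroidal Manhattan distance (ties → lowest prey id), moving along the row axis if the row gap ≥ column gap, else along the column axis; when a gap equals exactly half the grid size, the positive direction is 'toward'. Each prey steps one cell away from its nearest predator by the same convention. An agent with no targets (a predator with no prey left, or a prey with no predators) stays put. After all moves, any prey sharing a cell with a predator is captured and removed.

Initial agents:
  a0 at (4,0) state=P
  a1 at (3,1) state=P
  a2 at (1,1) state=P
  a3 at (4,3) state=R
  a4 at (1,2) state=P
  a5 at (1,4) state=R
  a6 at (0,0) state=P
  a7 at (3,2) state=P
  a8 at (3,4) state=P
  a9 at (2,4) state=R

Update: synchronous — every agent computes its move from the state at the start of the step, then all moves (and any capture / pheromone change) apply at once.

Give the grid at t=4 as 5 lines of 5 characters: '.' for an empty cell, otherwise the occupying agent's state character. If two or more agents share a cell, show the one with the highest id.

t=1: a0@(4,4):P a1@(3,2):P a2@(1,0):P a4@(1,3):P a6@(1,0):P a7@(4,2):P a8@(2,4):P a9@(1,4):R
t=2: a0@(0,4):P a1@(2,2):P a2@(1,4):P a4@(1,4):P a6@(1,4):P a7@(0,2):P a8@(1,4):P a9@(1,3):R
t=3: a0@(1,4):P a1@(1,2):P a2@(1,3):P a4@(1,3):P a6@(1,3):P a7@(1,2):P a8@(1,3):P
t=4: (unchanged — steady state)

.....
..PPP
.....
.....
.....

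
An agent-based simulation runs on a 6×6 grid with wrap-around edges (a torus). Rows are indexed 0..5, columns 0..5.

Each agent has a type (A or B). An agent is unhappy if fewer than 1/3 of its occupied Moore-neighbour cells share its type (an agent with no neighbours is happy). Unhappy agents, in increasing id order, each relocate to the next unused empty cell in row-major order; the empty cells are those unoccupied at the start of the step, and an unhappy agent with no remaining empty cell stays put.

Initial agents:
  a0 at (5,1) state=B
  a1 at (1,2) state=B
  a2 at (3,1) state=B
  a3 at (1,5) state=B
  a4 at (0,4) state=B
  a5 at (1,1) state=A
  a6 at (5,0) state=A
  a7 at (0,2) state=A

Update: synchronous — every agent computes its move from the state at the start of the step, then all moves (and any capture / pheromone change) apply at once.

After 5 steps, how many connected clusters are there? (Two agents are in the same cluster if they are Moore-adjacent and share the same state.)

3

t=1: a0@(0,0):B a1@(0,1):B a2@(3,1):B a3@(1,5):B a4@(0,4):B a5@(1,1):A a6@(0,3):A a7@(0,2):A
t=2: (unchanged — steady state)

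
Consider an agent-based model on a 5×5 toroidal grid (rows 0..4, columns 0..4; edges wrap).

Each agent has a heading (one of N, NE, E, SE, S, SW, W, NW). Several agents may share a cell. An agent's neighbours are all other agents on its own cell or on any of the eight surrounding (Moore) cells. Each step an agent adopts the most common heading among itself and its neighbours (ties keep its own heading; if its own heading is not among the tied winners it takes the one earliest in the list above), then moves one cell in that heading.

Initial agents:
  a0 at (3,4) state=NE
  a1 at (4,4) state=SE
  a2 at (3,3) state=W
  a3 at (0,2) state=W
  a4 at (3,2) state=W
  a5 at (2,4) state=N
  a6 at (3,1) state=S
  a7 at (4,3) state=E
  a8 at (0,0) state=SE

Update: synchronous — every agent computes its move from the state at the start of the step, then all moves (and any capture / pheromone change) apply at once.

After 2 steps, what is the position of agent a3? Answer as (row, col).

(0, 0)

t=1: a0@(2,0):NE a1@(0,0):SE a2@(3,2):W a3@(0,1):W a4@(3,1):W a5@(1,4):N a6@(4,1):S a7@(4,2):W a8@(1,1):SE
t=2: a0@(1,1):NE a1@(1,1):SE a2@(3,1):W a3@(0,0):W a4@(3,0):W a5@(0,4):N a6@(4,0):W a7@(4,1):W a8@(2,2):SE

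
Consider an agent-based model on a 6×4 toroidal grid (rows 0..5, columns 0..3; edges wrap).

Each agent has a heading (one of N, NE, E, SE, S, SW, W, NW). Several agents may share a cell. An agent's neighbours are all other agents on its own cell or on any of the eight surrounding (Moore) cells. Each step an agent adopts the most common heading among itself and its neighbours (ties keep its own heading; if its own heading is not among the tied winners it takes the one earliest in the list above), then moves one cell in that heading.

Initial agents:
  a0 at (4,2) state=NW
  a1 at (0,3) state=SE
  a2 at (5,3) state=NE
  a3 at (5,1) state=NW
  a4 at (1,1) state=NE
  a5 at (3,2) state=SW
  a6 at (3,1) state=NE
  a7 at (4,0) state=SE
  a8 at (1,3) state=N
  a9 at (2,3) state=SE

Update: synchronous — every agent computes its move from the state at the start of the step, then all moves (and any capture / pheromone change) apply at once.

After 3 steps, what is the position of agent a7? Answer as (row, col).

(3, 3)

t=1: a0@(3,1):NW a1@(1,0):SE a2@(0,0):SE a3@(4,0):NW a4@(0,2):NE a5@(4,1):SW a6@(2,2):NE a7@(3,1):NE a8@(2,0):SE a9@(3,0):SE
t=2: a0@(2,0):NW a1@(2,1):SE a2@(1,1):SE a3@(3,3):NW a4@(5,3):NE a5@(3,0):NW a6@(1,3):NE a7@(2,2):NE a8@(3,1):SE a9@(4,1):SE
t=3: a0@(1,3):NW a1@(3,2):SE a2@(2,2):SE a3@(2,2):NW a4@(4,0):NE a5@(2,3):NW a6@(0,0):NE a7@(3,3):SE a8@(4,2):SE a9@(5,2):SE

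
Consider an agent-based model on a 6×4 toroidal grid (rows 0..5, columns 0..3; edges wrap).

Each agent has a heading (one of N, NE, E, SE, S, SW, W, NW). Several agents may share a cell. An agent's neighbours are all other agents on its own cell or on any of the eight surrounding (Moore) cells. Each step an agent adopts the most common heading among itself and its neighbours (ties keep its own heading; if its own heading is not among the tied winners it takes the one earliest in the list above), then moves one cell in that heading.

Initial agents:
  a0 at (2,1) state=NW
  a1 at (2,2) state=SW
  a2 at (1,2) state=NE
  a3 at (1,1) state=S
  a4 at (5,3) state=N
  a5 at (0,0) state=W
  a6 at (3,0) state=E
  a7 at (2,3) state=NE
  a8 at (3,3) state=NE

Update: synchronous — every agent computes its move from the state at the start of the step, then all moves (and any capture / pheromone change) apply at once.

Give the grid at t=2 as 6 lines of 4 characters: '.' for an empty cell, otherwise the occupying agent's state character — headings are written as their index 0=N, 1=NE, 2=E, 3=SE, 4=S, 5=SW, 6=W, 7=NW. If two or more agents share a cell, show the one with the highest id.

t=1: a0@(1,0):NW a1@(1,3):NE a2@(0,3):NE a3@(2,1):S a4@(4,3):N a5@(0,3):W a6@(2,1):NE a7@(1,0):NE a8@(2,0):NE
t=2: a0@(0,1):NE a1@(0,0):NE a2@(5,0):NE a3@(1,2):NE a4@(3,3):N a5@(5,0):NE a6@(1,2):NE a7@(0,1):NE a8@(1,1):NE

11..
.11.
....
...0
....
1...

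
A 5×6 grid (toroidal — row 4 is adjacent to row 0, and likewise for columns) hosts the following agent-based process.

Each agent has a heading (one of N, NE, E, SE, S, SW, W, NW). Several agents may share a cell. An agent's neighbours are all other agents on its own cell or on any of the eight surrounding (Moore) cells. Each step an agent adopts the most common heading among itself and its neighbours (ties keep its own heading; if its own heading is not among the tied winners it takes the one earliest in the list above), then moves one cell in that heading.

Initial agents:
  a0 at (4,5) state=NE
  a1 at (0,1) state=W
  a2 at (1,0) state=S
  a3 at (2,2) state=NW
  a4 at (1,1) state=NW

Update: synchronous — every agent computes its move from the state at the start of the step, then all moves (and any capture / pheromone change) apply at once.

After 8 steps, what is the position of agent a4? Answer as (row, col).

t=1: a0@(3,0):NE a1@(0,0):W a2@(2,0):S a3@(1,1):NW a4@(0,0):NW
t=2: a0@(2,1):NE a1@(4,5):NW a2@(3,0):S a3@(0,0):NW a4@(4,5):NW
t=3: a0@(1,2):NE a1@(3,4):NW a2@(2,5):NW a3@(4,5):NW a4@(3,4):NW
t=4: a0@(0,3):NE a1@(2,3):NW a2@(1,4):NW a3@(3,4):NW a4@(2,3):NW
t=5: a0@(4,4):NE a1@(1,2):NW a2@(0,3):NW a3@(2,3):NW a4@(1,2):NW
t=6: a0@(3,5):NE a1@(0,1):NW a2@(4,2):NW a3@(1,2):NW a4@(0,1):NW
t=7: a0@(2,0):NE a1@(4,0):NW a2@(3,1):NW a3@(0,1):NW a4@(4,0):NW
t=8: a0@(1,1):NE a1@(3,5):NW a2@(2,0):NW a3@(4,0):NW a4@(3,5):NW

(3, 5)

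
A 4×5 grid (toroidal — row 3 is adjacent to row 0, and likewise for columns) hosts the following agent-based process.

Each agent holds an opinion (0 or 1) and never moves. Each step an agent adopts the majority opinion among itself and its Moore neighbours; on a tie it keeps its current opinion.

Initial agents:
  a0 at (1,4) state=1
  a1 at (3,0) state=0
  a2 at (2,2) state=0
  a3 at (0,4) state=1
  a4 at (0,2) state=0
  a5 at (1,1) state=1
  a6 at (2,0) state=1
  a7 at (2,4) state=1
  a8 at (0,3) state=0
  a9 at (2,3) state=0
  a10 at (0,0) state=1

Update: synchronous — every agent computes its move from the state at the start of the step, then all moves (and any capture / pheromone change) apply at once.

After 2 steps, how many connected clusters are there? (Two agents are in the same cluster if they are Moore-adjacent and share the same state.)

t=1: a0@(1,4):1 a1@(3,0):1 a2@(2,2):0 a3@(0,4):1 a4@(0,2):0 a5@(1,1):1 a6@(2,0):1 a7@(2,4):1 a8@(0,3):0 a9@(2,3):0 a10@(0,0):1
t=2: (unchanged — steady state)

3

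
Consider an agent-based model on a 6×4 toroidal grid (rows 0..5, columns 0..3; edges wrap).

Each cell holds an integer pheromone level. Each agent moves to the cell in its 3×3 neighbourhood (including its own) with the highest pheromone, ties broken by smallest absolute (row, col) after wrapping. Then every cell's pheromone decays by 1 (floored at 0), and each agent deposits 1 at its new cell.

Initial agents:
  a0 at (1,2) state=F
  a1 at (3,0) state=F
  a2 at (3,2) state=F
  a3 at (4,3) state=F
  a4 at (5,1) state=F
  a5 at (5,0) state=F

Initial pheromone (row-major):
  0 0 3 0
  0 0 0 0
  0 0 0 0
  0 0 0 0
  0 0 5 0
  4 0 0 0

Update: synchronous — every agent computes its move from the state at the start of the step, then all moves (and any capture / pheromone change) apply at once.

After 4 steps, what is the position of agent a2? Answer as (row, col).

t=1: a0@(0,2) a1@(2,0) a2@(4,2) a3@(4,2) a4@(4,2) a5@(5,0) | pheromone: 0 0 3 0 / 0 0 0 0 / 1 0 0 0 / 0 0 0 0 / 0 0 7 0 / 4 0 0 0
t=2: a0@(0,2) a1@(2,0) a2@(4,2) a3@(4,2) a4@(4,2) a5@(5,0) | pheromone: 0 0 3 0 / 0 0 0 0 / 1 0 0 0 / 0 0 0 0 / 0 0 9 0 / 4 0 0 0
t=3: a0@(0,2) a1@(2,0) a2@(4,2) a3@(4,2) a4@(4,2) a5@(5,0) | pheromone: 0 0 3 0 / 0 0 0 0 / 1 0 0 0 / 0 0 0 0 / 0 0 11 0 / 4 0 0 0
t=4: a0@(0,2) a1@(2,0) a2@(4,2) a3@(4,2) a4@(4,2) a5@(5,0) | pheromone: 0 0 3 0 / 0 0 0 0 / 1 0 0 0 / 0 0 0 0 / 0 0 13 0 / 4 0 0 0

(4, 2)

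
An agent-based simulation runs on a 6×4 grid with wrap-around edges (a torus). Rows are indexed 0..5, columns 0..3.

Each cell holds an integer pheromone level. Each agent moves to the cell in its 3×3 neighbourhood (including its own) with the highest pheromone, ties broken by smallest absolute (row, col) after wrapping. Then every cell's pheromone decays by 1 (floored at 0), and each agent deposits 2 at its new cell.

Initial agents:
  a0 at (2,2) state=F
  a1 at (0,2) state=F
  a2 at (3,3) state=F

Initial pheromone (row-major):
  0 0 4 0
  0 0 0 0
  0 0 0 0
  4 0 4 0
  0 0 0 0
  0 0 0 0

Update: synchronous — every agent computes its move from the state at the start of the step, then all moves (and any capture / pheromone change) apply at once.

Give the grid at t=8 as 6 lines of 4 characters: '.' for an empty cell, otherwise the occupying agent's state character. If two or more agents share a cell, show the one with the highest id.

t=1: a0@(3,2) a1@(0,2) a2@(3,0) | pheromone: 0 0 5 0 / 0 0 0 0 / 0 0 0 0 / 5 0 5 0 / 0 0 0 0 / 0 0 0 0
t=2: a0@(3,2) a1@(0,2) a2@(3,0) | pheromone: 0 0 6 0 / 0 0 0 0 / 0 0 0 0 / 6 0 6 0 / 0 0 0 0 / 0 0 0 0
t=3: a0@(3,2) a1@(0,2) a2@(3,0) | pheromone: 0 0 7 0 / 0 0 0 0 / 0 0 0 0 / 7 0 7 0 / 0 0 0 0 / 0 0 0 0
t=4: a0@(3,2) a1@(0,2) a2@(3,0) | pheromone: 0 0 8 0 / 0 0 0 0 / 0 0 0 0 / 8 0 8 0 / 0 0 0 0 / 0 0 0 0
t=5: a0@(3,2) a1@(0,2) a2@(3,0) | pheromone: 0 0 9 0 / 0 0 0 0 / 0 0 0 0 / 9 0 9 0 / 0 0 0 0 / 0 0 0 0
t=6: a0@(3,2) a1@(0,2) a2@(3,0) | pheromone: 0 0 10 0 / 0 0 0 0 / 0 0 0 0 / 10 0 10 0 / 0 0 0 0 / 0 0 0 0
t=7: a0@(3,2) a1@(0,2) a2@(3,0) | pheromone: 0 0 11 0 / 0 0 0 0 / 0 0 0 0 / 11 0 11 0 / 0 0 0 0 / 0 0 0 0
t=8: a0@(3,2) a1@(0,2) a2@(3,0) | pheromone: 0 0 12 0 / 0 0 0 0 / 0 0 0 0 / 12 0 12 0 / 0 0 0 0 / 0 0 0 0

..F.
....
....
F.F.
....
....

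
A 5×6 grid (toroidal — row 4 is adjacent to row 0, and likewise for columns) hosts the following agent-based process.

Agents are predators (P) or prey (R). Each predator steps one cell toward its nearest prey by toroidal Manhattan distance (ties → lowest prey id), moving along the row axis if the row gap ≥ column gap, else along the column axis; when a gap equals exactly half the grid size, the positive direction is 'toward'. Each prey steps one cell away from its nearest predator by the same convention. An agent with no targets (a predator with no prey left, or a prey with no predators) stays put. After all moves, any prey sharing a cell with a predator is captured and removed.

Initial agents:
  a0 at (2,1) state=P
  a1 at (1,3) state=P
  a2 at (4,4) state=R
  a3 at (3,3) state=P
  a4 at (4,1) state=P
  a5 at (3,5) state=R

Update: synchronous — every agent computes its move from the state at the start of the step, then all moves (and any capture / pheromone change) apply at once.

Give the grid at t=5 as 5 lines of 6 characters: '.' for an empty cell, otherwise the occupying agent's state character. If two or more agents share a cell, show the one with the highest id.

.....P
P....P
R.....
......
......

t=1: a0@(2,0):P a1@(0,3):P a2@(0,4):R a3@(4,3):P a4@(4,2):P a5@(3,0):R
t=2: a0@(3,0):P a1@(0,4):P a2@(0,5):R a3@(0,3):P a4@(4,3):P a5@(4,0):R
t=3: a0@(4,0):P a1@(0,5):P a2@(0,0):R a3@(0,4):P a4@(4,4):P a5@(0,0):R
t=4: a0@(0,0):P a1@(0,0):P a2@(1,0):R a3@(0,5):P a4@(4,5):P a5@(1,0):R
t=5: a0@(1,0):P a1@(1,0):P a2@(2,0):R a3@(1,5):P a4@(0,5):P a5@(2,0):R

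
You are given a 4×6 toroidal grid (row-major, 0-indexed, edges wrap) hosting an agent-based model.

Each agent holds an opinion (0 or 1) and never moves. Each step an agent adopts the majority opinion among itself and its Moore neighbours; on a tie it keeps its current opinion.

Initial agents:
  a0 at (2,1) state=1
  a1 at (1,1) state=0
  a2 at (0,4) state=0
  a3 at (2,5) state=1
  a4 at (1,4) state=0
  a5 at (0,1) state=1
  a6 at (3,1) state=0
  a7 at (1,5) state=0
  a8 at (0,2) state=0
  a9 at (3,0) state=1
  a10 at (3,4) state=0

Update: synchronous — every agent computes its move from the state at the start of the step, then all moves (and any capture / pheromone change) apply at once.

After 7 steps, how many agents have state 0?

8

t=1: a0@(2,1):1 a1@(1,1):0 a2@(0,4):0 a3@(2,5):0 a4@(1,4):0 a5@(0,1):0 a6@(3,1):1 a7@(1,5):0 a8@(0,2):0 a9@(3,0):1 a10@(3,4):0
t=2: (unchanged — steady state)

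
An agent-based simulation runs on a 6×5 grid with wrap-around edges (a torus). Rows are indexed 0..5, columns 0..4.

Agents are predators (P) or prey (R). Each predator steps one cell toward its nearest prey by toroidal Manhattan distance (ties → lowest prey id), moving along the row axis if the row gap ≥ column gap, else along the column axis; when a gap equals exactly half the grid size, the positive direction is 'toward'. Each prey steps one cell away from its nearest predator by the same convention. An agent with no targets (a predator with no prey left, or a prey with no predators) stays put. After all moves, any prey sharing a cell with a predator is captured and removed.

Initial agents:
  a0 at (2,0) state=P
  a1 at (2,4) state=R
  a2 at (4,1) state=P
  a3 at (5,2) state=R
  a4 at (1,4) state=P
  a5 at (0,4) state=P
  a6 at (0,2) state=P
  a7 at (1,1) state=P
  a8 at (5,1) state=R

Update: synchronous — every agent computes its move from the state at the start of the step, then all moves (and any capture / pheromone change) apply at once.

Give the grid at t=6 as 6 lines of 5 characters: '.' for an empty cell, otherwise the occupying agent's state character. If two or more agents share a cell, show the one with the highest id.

t=1: a0@(2,4):P a1@(2,3):R a2@(5,1):P a3@(4,2):R a4@(2,4):P a5@(1,4):P a6@(5,2):P a7@(0,1):P
t=2: a0@(2,3):P a1@(2,2):R a2@(4,1):P a3@(3,2):R a4@(2,3):P a5@(2,4):P a6@(4,2):P a7@(5,1):P
t=3: a0@(2,2):P a1@(2,1):R a2@(3,1):P a4@(2,2):P a5@(2,3):P a6@(3,2):P a7@(4,1):P
t=4: a0@(2,1):P a1@(2,0):R a2@(2,1):P a4@(2,1):P a5@(2,2):P a6@(2,2):P a7@(3,1):P
t=5: a0@(2,0):P a1@(2,4):R a2@(2,0):P a4@(2,0):P a5@(2,1):P a6@(2,1):P a7@(2,1):P
t=6: a0@(2,4):P a1@(2,3):R a2@(2,4):P a4@(2,4):P a5@(2,0):P a6@(2,0):P a7@(2,0):P

.....
.....
P..RP
.....
.....
.....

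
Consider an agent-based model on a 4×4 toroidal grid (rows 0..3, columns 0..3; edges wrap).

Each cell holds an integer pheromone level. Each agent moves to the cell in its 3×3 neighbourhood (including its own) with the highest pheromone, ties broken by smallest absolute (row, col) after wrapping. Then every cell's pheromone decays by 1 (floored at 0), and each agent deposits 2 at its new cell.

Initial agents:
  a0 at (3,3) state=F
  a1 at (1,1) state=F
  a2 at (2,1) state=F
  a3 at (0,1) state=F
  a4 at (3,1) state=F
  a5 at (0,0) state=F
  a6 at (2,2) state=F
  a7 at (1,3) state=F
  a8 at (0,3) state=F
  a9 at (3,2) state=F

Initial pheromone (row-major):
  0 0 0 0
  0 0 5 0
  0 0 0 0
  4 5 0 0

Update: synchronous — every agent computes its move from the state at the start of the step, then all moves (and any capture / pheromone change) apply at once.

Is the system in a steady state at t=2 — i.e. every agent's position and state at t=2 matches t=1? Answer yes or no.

no

t=1: a0@(3,0) a1@(1,2) a2@(1,2) a3@(1,2) a4@(3,1) a5@(3,1) a6@(1,2) a7@(1,2) a8@(1,2) a9@(3,1) | pheromone: 0 0 0 0 / 0 0 16 0 / 0 0 0 0 / 5 10 0 0
t=2: a0@(3,1) a1@(1,2) a2@(1,2) a3@(1,2) a4@(3,1) a5@(3,1) a6@(1,2) a7@(1,2) a8@(1,2) a9@(3,1) | pheromone: 0 0 0 0 / 0 0 27 0 / 0 0 0 0 / 4 17 0 0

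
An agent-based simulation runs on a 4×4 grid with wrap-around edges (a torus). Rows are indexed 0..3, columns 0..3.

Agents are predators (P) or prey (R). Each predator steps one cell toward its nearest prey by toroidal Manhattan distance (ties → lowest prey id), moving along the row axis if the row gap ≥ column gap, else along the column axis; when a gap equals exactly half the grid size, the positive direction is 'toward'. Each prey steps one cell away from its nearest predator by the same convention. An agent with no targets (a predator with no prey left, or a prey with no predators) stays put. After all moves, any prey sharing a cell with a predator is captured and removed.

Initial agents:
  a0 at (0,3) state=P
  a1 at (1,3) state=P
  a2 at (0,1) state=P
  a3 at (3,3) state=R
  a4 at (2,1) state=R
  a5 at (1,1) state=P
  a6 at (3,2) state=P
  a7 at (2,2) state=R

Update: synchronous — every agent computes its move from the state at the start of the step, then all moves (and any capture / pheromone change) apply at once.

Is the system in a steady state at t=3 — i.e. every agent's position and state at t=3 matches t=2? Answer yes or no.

no

t=1: a0@(3,3):P a1@(2,3):P a2@(1,1):P a4@(3,1):R a5@(2,1):P a6@(3,3):P a7@(1,2):R
t=2: a0@(3,0):P a1@(1,3):P a2@(1,2):P a4@(0,1):R a5@(3,1):P a6@(3,0):P
t=3: a0@(0,0):P a1@(1,0):P a2@(0,2):P a4@(1,1):R a5@(0,1):P a6@(0,0):P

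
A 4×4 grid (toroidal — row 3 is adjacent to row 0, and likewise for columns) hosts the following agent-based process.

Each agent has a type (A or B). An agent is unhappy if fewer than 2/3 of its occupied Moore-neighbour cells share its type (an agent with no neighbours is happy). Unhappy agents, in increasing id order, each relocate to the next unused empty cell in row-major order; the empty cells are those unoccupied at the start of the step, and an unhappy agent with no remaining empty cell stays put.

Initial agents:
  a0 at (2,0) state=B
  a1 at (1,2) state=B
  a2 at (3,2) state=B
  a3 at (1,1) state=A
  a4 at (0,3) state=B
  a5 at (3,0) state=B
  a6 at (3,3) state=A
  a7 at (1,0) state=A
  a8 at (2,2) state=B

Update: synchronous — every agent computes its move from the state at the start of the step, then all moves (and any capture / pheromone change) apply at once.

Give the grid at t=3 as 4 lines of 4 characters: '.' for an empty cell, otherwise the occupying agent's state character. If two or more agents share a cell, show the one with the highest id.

BBB.
..AB
.A.B
B.A.

t=1: a0@(0,0):B a1@(1,2):B a2@(3,2):B a3@(0,1):A a4@(0,2):B a5@(3,0):B a6@(1,3):A a7@(2,1):A a8@(2,3):B
t=2: a0@(0,3):B a1@(1,0):B a2@(1,1):B a3@(2,0):A a4@(2,2):B a5@(3,1):B a6@(3,3):A a7@(2,1):A a8@(2,3):B
t=3: a0@(0,0):B a1@(0,1):B a2@(0,2):B a3@(1,2):A a4@(1,3):B a5@(3,0):B a6@(3,2):A a7@(2,1):A a8@(2,3):B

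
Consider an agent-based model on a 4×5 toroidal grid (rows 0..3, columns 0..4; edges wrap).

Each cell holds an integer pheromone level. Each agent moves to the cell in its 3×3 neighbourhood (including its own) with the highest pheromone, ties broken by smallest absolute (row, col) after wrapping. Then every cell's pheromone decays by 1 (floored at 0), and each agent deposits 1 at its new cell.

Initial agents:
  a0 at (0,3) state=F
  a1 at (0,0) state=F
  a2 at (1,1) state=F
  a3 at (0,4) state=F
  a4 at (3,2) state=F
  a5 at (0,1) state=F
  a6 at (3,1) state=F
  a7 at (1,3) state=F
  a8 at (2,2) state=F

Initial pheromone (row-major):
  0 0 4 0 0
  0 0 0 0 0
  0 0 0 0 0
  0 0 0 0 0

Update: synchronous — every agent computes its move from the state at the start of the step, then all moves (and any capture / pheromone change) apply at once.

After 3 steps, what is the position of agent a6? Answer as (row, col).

t=1: a0@(0,2) a1@(0,0) a2@(0,2) a3@(0,0) a4@(0,2) a5@(0,2) a6@(0,2) a7@(0,2) a8@(1,1) | pheromone: 2 0 9 0 0 / 0 1 0 0 0 / 0 0 0 0 0 / 0 0 0 0 0
t=2: a0@(0,2) a1@(0,0) a2@(0,2) a3@(0,0) a4@(0,2) a5@(0,2) a6@(0,2) a7@(0,2) a8@(0,2) | pheromone: 3 0 15 0 0 / 0 0 0 0 0 / 0 0 0 0 0 / 0 0 0 0 0
t=3: a0@(0,2) a1@(0,0) a2@(0,2) a3@(0,0) a4@(0,2) a5@(0,2) a6@(0,2) a7@(0,2) a8@(0,2) | pheromone: 4 0 21 0 0 / 0 0 0 0 0 / 0 0 0 0 0 / 0 0 0 0 0

(0, 2)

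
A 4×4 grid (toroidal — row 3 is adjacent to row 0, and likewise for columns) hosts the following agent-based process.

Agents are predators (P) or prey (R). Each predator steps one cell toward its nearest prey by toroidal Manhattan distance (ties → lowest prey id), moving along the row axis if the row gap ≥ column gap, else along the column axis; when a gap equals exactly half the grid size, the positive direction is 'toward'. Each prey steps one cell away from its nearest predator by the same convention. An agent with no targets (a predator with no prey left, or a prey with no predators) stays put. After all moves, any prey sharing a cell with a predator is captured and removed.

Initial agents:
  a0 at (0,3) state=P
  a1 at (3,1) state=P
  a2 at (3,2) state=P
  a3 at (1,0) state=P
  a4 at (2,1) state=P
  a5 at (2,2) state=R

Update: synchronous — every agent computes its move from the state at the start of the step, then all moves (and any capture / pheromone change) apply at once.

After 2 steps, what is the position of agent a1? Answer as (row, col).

(1, 1)

t=1: a0@(1,3):P a1@(2,1):P a2@(2,2):P a3@(1,1):P a4@(2,2):P a5@(1,2):R
t=2: a0@(1,2):P a1@(1,1):P a2@(1,2):P a3@(1,2):P a4@(1,2):P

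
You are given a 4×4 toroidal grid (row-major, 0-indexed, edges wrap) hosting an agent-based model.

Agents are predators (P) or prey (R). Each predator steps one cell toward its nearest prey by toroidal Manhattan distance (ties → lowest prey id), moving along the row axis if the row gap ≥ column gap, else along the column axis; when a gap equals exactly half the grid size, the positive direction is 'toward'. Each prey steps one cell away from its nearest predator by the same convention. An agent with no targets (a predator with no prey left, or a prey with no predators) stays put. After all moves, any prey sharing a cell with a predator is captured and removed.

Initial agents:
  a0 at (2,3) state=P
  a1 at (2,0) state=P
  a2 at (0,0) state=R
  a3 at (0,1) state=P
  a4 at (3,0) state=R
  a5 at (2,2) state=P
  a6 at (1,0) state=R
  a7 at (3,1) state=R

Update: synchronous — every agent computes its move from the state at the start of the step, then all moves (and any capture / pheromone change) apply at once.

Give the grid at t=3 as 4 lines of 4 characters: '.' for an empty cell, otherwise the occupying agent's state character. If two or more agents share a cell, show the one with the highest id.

t=1: a0@(3,3):P a1@(3,0):P a2@(0,3):R a3@(0,0):P a5@(3,2):P a7@(2,1):R
t=2: a0@(0,3):P a1@(0,0):P a2@(1,3):R a3@(0,3):P a5@(0,2):P a7@(1,1):R
t=3: a0@(1,3):P a1@(1,0):P a2@(2,3):R a3@(1,3):P a5@(1,2):P a7@(2,1):R

....
P.PP
.R.R
....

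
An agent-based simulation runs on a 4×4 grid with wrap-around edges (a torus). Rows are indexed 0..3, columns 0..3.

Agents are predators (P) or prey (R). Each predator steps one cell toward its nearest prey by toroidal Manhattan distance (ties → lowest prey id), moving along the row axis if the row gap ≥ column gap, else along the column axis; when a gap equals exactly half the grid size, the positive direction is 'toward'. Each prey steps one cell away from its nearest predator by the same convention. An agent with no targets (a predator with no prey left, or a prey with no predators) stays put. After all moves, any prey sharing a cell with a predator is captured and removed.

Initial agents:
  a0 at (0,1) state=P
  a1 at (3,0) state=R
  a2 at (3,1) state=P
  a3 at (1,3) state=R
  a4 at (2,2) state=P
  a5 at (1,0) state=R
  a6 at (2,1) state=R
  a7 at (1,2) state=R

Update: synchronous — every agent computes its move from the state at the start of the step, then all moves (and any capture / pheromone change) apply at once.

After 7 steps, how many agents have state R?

t=1: a0@(3,1):P a1@(3,3):R a2@(3,0):P a3@(0,3):R a4@(2,1):P a5@(2,0):R a6@(1,1):R a7@(0,2):R
t=2: a0@(3,2):P a2@(3,3):P a3@(1,3):R a4@(2,0):P a5@(1,0):R a6@(0,1):R a7@(1,2):R
t=3: a0@(0,2):P a2@(0,3):P a4@(1,0):P a5@(0,0):R a6@(1,1):R
t=4: a0@(0,3):P a2@(0,0):P a4@(0,0):P a5@(0,1):R a6@(1,2):R
t=5: a0@(0,0):P a2@(0,1):P a4@(0,1):P a5@(0,2):R a6@(2,2):R
t=6: a0@(0,1):P a2@(0,2):P a4@(0,2):P a5@(0,3):R a6@(1,2):R
t=7: a0@(0,2):P a2@(0,3):P a4@(0,3):P a5@(0,0):R a6@(2,2):R

2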